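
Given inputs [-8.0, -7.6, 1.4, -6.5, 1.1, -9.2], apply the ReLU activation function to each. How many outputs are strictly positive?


ReLU(x) = max(0, x) for each element:
ReLU(-8.0) = 0
ReLU(-7.6) = 0
ReLU(1.4) = 1.4
ReLU(-6.5) = 0
ReLU(1.1) = 1.1
ReLU(-9.2) = 0
Active neurons (>0): 2

2


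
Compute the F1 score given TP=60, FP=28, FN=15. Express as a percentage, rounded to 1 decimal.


Precision = TP / (TP + FP) = 60 / 88 = 0.6818
Recall = TP / (TP + FN) = 60 / 75 = 0.8
F1 = 2 * P * R / (P + R)
= 2 * 0.6818 * 0.8 / (0.6818 + 0.8)
= 1.0909 / 1.4818
= 0.7362
As percentage: 73.6%

73.6


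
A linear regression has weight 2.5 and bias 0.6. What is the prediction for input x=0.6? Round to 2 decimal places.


y = 2.5 * 0.6 + (0.6)
= 1.5 + (0.6)
= 2.10

2.10


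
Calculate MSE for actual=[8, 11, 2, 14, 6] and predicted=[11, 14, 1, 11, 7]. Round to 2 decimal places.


Differences: [-3, -3, 1, 3, -1]
Squared errors: [9, 9, 1, 9, 1]
Sum of squared errors = 29
MSE = 29 / 5 = 5.80

5.80


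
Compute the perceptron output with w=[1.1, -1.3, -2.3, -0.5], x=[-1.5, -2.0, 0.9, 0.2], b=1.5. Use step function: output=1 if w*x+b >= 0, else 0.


z = w . x + b
= 1.1*-1.5 + -1.3*-2.0 + -2.3*0.9 + -0.5*0.2 + 1.5
= -1.65 + 2.6 + -2.07 + -0.1 + 1.5
= -1.22 + 1.5
= 0.28
Since z = 0.28 >= 0, output = 1

1


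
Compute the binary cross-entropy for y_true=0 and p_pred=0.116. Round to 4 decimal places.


For y=0: Loss = -log(1-p)
= -log(1 - 0.116)
= -log(0.884)
= -(-0.1233)
= 0.1233

0.1233


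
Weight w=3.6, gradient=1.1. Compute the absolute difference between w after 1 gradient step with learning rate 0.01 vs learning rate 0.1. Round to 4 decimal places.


With lr=0.01: w_new = 3.6 - 0.01 * 1.1 = 3.589
With lr=0.1: w_new = 3.6 - 0.1 * 1.1 = 3.49
Absolute difference = |3.589 - 3.49|
= 0.0990

0.0990


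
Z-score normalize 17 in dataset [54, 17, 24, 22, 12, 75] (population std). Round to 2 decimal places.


Mean = (54 + 17 + 24 + 22 + 12 + 75) / 6 = 34.0
Variance = sum((x_i - mean)^2) / n = 516.3333
Std = sqrt(516.3333) = 22.723
Z = (x - mean) / std
= (17 - 34.0) / 22.723
= -17.0 / 22.723
= -0.75

-0.75


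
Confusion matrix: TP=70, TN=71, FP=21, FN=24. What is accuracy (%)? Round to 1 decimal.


Accuracy = (TP + TN) / (TP + TN + FP + FN) * 100
= (70 + 71) / (70 + 71 + 21 + 24)
= 141 / 186
= 0.7581
= 75.8%

75.8


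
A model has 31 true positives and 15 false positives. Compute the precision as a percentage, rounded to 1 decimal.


Precision = TP / (TP + FP) * 100
= 31 / (31 + 15)
= 31 / 46
= 0.6739
= 67.4%

67.4


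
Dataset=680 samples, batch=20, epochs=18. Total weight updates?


Iterations per epoch = 680 / 20 = 34
Total updates = iterations_per_epoch * epochs
= 34 * 18
= 612

612


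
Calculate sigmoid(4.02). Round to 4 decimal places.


sigmoid(z) = 1 / (1 + exp(-z))
exp(-(4.02)) = exp(-4.02) = 0.018
1 + 0.018 = 1.018
1 / 1.018 = 0.9824

0.9824


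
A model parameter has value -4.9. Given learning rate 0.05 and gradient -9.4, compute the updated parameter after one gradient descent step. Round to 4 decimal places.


w_new = w_old - lr * gradient
= -4.9 - 0.05 * -9.4
= -4.9 - (-0.47)
= -4.4300

-4.4300


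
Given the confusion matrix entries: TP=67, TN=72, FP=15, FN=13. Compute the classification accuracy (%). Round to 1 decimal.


Accuracy = (TP + TN) / (TP + TN + FP + FN) * 100
= (67 + 72) / (67 + 72 + 15 + 13)
= 139 / 167
= 0.8323
= 83.2%

83.2


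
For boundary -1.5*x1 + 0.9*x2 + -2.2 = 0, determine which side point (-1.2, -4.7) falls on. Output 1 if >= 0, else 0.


Compute -1.5 * -1.2 + 0.9 * -4.7 + -2.2
= 1.8 + -4.23 + -2.2
= -4.63
Since -4.63 < 0, the point is on the negative side.

0


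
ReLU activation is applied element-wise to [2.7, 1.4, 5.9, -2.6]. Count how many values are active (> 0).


ReLU(x) = max(0, x) for each element:
ReLU(2.7) = 2.7
ReLU(1.4) = 1.4
ReLU(5.9) = 5.9
ReLU(-2.6) = 0
Active neurons (>0): 3

3


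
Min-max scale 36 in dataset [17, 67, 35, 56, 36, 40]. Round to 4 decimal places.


Min = 17, Max = 67
Range = 67 - 17 = 50
Scaled = (x - min) / (max - min)
= (36 - 17) / 50
= 19 / 50
= 0.3800

0.3800


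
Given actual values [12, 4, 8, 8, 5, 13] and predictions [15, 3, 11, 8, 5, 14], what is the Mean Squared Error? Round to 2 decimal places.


Differences: [-3, 1, -3, 0, 0, -1]
Squared errors: [9, 1, 9, 0, 0, 1]
Sum of squared errors = 20
MSE = 20 / 6 = 3.33

3.33


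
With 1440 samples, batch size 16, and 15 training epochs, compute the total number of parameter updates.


Iterations per epoch = 1440 / 16 = 90
Total updates = iterations_per_epoch * epochs
= 90 * 15
= 1350

1350


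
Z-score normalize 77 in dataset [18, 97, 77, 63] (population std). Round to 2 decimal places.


Mean = (18 + 97 + 77 + 63) / 4 = 63.75
Variance = sum((x_i - mean)^2) / n = 843.6875
Std = sqrt(843.6875) = 29.0463
Z = (x - mean) / std
= (77 - 63.75) / 29.0463
= 13.25 / 29.0463
= 0.46

0.46


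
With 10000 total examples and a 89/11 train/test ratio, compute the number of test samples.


Train samples = 10000 * 89% = 8900
Test samples = 10000 - 8900
= 1100

1100


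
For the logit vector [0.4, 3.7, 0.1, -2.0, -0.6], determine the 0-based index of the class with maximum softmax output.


Softmax is a monotonic transformation, so it preserves the argmax.
We need to find the index of the maximum logit.
Index 0: 0.4
Index 1: 3.7
Index 2: 0.1
Index 3: -2.0
Index 4: -0.6
Maximum logit = 3.7 at index 1

1


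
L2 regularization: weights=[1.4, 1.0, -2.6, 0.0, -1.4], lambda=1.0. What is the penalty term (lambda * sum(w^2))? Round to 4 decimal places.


Squaring each weight:
1.4^2 = 1.96
1.0^2 = 1.0
(-2.6)^2 = 6.76
0.0^2 = 0.0
(-1.4)^2 = 1.96
Sum of squares = 11.68
Penalty = 1.0 * 11.68 = 11.6800

11.6800


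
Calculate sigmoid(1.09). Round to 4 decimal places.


sigmoid(z) = 1 / (1 + exp(-z))
exp(-(1.09)) = exp(-1.09) = 0.3362
1 + 0.3362 = 1.3362
1 / 1.3362 = 0.7484

0.7484


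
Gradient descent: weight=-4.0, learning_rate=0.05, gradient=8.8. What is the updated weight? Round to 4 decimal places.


w_new = w_old - lr * gradient
= -4.0 - 0.05 * 8.8
= -4.0 - (0.44)
= -4.4400

-4.4400


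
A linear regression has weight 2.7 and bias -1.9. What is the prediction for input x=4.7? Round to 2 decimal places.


y = 2.7 * 4.7 + (-1.9)
= 12.69 + (-1.9)
= 10.79

10.79


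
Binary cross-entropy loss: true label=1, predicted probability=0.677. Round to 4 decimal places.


For y=1: Loss = -log(p)
= -log(0.677)
= -(-0.3901)
= 0.3901

0.3901


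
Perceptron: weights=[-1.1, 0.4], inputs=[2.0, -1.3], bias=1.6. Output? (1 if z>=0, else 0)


z = w . x + b
= -1.1*2.0 + 0.4*-1.3 + 1.6
= -2.2 + -0.52 + 1.6
= -2.72 + 1.6
= -1.12
Since z = -1.12 < 0, output = 0

0


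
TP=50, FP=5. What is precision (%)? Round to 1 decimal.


Precision = TP / (TP + FP) * 100
= 50 / (50 + 5)
= 50 / 55
= 0.9091
= 90.9%

90.9


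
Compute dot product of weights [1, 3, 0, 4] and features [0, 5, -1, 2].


Element-wise products:
1 * 0 = 0
3 * 5 = 15
0 * -1 = 0
4 * 2 = 8
Sum = 0 + 15 + 0 + 8
= 23

23


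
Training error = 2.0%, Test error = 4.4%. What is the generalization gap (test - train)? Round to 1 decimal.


Generalization gap = test_error - train_error
= 4.4 - 2.0
= 2.4%
A moderate gap.

2.4


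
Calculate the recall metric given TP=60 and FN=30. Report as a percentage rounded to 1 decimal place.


Recall = TP / (TP + FN) * 100
= 60 / (60 + 30)
= 60 / 90
= 0.6667
= 66.7%

66.7


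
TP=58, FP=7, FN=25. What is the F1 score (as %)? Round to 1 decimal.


Precision = TP / (TP + FP) = 58 / 65 = 0.8923
Recall = TP / (TP + FN) = 58 / 83 = 0.6988
F1 = 2 * P * R / (P + R)
= 2 * 0.8923 * 0.6988 / (0.8923 + 0.6988)
= 1.2471 / 1.5911
= 0.7838
As percentage: 78.4%

78.4


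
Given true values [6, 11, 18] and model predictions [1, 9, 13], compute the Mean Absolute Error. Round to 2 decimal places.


Absolute errors: [5, 2, 5]
Sum of absolute errors = 12
MAE = 12 / 3 = 4.00

4.00


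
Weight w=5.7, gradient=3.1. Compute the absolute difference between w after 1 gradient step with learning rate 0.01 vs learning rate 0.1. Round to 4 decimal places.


With lr=0.01: w_new = 5.7 - 0.01 * 3.1 = 5.669
With lr=0.1: w_new = 5.7 - 0.1 * 3.1 = 5.39
Absolute difference = |5.669 - 5.39|
= 0.2790

0.2790


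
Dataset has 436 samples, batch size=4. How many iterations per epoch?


Iterations per epoch = dataset_size / batch_size
= 436 / 4
= 109

109


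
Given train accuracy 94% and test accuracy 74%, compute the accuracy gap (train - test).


Gap = train_accuracy - test_accuracy
= 94 - 74
= 20%
This gap suggests the model is overfitting.

20


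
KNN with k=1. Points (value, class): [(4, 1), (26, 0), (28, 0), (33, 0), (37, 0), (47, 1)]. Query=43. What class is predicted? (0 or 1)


Distances from query 43:
Point 47 (class 1): distance = 4
K=1 nearest neighbors: classes = [1]
Votes for class 1: 1 / 1
Majority vote => class 1

1


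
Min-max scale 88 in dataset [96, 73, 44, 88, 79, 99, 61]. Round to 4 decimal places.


Min = 44, Max = 99
Range = 99 - 44 = 55
Scaled = (x - min) / (max - min)
= (88 - 44) / 55
= 44 / 55
= 0.8000

0.8000


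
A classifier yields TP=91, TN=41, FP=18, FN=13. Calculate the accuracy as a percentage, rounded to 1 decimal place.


Accuracy = (TP + TN) / (TP + TN + FP + FN) * 100
= (91 + 41) / (91 + 41 + 18 + 13)
= 132 / 163
= 0.8098
= 81.0%

81.0


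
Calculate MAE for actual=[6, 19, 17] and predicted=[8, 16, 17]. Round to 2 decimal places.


Absolute errors: [2, 3, 0]
Sum of absolute errors = 5
MAE = 5 / 3 = 1.67

1.67


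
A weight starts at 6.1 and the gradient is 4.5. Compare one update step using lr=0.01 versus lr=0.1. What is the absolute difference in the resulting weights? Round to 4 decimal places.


With lr=0.01: w_new = 6.1 - 0.01 * 4.5 = 6.055
With lr=0.1: w_new = 6.1 - 0.1 * 4.5 = 5.65
Absolute difference = |6.055 - 5.65|
= 0.4050

0.4050


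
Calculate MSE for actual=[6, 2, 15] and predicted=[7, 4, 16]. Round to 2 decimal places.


Differences: [-1, -2, -1]
Squared errors: [1, 4, 1]
Sum of squared errors = 6
MSE = 6 / 3 = 2.00

2.00


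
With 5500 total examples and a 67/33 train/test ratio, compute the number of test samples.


Train samples = 5500 * 67% = 3685
Test samples = 5500 - 3685
= 1815

1815


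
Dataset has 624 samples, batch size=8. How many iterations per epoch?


Iterations per epoch = dataset_size / batch_size
= 624 / 8
= 78

78


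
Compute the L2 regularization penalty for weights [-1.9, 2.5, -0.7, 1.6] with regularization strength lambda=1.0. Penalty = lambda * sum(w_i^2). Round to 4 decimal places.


Squaring each weight:
(-1.9)^2 = 3.61
2.5^2 = 6.25
(-0.7)^2 = 0.49
1.6^2 = 2.56
Sum of squares = 12.91
Penalty = 1.0 * 12.91 = 12.9100

12.9100


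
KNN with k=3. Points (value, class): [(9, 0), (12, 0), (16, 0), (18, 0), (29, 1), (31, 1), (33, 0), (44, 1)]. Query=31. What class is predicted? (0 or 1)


Distances from query 31:
Point 31 (class 1): distance = 0
Point 33 (class 0): distance = 2
Point 29 (class 1): distance = 2
K=3 nearest neighbors: classes = [1, 0, 1]
Votes for class 1: 2 / 3
Majority vote => class 1

1


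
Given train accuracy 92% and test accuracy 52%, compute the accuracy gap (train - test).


Gap = train_accuracy - test_accuracy
= 92 - 52
= 40%
This large gap strongly indicates overfitting.

40


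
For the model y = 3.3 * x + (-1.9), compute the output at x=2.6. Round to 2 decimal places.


y = 3.3 * 2.6 + (-1.9)
= 8.58 + (-1.9)
= 6.68

6.68


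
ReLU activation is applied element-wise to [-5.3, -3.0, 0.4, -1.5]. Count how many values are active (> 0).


ReLU(x) = max(0, x) for each element:
ReLU(-5.3) = 0
ReLU(-3.0) = 0
ReLU(0.4) = 0.4
ReLU(-1.5) = 0
Active neurons (>0): 1

1


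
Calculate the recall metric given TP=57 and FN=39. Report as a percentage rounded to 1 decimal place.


Recall = TP / (TP + FN) * 100
= 57 / (57 + 39)
= 57 / 96
= 0.5938
= 59.4%

59.4


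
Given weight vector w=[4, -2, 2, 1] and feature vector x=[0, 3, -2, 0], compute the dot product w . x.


Element-wise products:
4 * 0 = 0
-2 * 3 = -6
2 * -2 = -4
1 * 0 = 0
Sum = 0 + -6 + -4 + 0
= -10

-10


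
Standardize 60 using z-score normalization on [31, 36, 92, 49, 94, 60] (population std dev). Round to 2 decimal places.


Mean = (31 + 36 + 92 + 49 + 94 + 60) / 6 = 60.3333
Variance = sum((x_i - mean)^2) / n = 619.5556
Std = sqrt(619.5556) = 24.8909
Z = (x - mean) / std
= (60 - 60.3333) / 24.8909
= -0.3333 / 24.8909
= -0.01

-0.01


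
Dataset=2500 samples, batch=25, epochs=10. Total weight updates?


Iterations per epoch = 2500 / 25 = 100
Total updates = iterations_per_epoch * epochs
= 100 * 10
= 1000

1000


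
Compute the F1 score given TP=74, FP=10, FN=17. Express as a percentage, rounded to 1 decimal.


Precision = TP / (TP + FP) = 74 / 84 = 0.881
Recall = TP / (TP + FN) = 74 / 91 = 0.8132
F1 = 2 * P * R / (P + R)
= 2 * 0.881 * 0.8132 / (0.881 + 0.8132)
= 1.4328 / 1.6941
= 0.8457
As percentage: 84.6%

84.6


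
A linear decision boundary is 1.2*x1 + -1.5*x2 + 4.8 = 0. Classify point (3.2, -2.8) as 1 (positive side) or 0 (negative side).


Compute 1.2 * 3.2 + -1.5 * -2.8 + 4.8
= 3.84 + 4.2 + 4.8
= 12.84
Since 12.84 >= 0, the point is on the positive side.

1


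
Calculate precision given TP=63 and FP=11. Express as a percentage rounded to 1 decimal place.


Precision = TP / (TP + FP) * 100
= 63 / (63 + 11)
= 63 / 74
= 0.8514
= 85.1%

85.1


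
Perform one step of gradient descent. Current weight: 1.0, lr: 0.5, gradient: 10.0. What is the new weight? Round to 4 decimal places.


w_new = w_old - lr * gradient
= 1.0 - 0.5 * 10.0
= 1.0 - (5.0)
= -4.0000

-4.0000


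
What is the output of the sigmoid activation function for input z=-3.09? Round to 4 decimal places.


sigmoid(z) = 1 / (1 + exp(-z))
exp(-(-3.09)) = exp(3.09) = 21.9771
1 + 21.9771 = 22.9771
1 / 22.9771 = 0.0435

0.0435


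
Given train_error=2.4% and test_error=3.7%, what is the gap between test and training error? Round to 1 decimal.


Generalization gap = test_error - train_error
= 3.7 - 2.4
= 1.3%
A small gap suggests good generalization.

1.3


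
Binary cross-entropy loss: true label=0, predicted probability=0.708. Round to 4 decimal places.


For y=0: Loss = -log(1-p)
= -log(1 - 0.708)
= -log(0.292)
= -(-1.231)
= 1.2310

1.2310


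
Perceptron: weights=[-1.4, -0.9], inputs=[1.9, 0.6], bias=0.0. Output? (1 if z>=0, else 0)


z = w . x + b
= -1.4*1.9 + -0.9*0.6 + 0.0
= -2.66 + -0.54 + 0.0
= -3.2 + 0.0
= -3.2
Since z = -3.2 < 0, output = 0

0


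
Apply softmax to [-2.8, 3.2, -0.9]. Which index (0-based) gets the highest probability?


Softmax is a monotonic transformation, so it preserves the argmax.
We need to find the index of the maximum logit.
Index 0: -2.8
Index 1: 3.2
Index 2: -0.9
Maximum logit = 3.2 at index 1

1


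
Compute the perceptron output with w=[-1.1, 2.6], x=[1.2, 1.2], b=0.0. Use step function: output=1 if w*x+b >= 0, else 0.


z = w . x + b
= -1.1*1.2 + 2.6*1.2 + 0.0
= -1.32 + 3.12 + 0.0
= 1.8 + 0.0
= 1.8
Since z = 1.8 >= 0, output = 1

1


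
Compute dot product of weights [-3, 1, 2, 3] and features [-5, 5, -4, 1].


Element-wise products:
-3 * -5 = 15
1 * 5 = 5
2 * -4 = -8
3 * 1 = 3
Sum = 15 + 5 + -8 + 3
= 15

15


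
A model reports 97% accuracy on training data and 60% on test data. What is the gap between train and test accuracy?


Gap = train_accuracy - test_accuracy
= 97 - 60
= 37%
This large gap strongly indicates overfitting.

37


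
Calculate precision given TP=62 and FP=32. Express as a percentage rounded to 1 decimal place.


Precision = TP / (TP + FP) * 100
= 62 / (62 + 32)
= 62 / 94
= 0.6596
= 66.0%

66.0


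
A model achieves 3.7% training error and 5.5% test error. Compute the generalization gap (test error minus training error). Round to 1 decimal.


Generalization gap = test_error - train_error
= 5.5 - 3.7
= 1.8%
A small gap suggests good generalization.

1.8


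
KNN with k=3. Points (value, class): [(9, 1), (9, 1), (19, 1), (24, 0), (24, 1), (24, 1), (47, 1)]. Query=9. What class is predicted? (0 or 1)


Distances from query 9:
Point 9 (class 1): distance = 0
Point 9 (class 1): distance = 0
Point 19 (class 1): distance = 10
K=3 nearest neighbors: classes = [1, 1, 1]
Votes for class 1: 3 / 3
Majority vote => class 1

1


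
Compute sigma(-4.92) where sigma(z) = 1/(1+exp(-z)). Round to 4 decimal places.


sigmoid(z) = 1 / (1 + exp(-z))
exp(-(-4.92)) = exp(4.92) = 137.0026
1 + 137.0026 = 138.0026
1 / 138.0026 = 0.0072

0.0072


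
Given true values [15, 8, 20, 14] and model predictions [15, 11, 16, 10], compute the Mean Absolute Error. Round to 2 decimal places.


Absolute errors: [0, 3, 4, 4]
Sum of absolute errors = 11
MAE = 11 / 4 = 2.75

2.75


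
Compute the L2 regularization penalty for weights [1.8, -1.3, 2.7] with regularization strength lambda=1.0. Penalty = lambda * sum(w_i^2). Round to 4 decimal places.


Squaring each weight:
1.8^2 = 3.24
(-1.3)^2 = 1.69
2.7^2 = 7.29
Sum of squares = 12.22
Penalty = 1.0 * 12.22 = 12.2200

12.2200


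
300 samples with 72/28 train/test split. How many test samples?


Train samples = 300 * 72% = 216
Test samples = 300 - 216
= 84

84


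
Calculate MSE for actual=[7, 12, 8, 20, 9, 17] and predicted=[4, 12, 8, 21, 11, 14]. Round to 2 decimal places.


Differences: [3, 0, 0, -1, -2, 3]
Squared errors: [9, 0, 0, 1, 4, 9]
Sum of squared errors = 23
MSE = 23 / 6 = 3.83

3.83


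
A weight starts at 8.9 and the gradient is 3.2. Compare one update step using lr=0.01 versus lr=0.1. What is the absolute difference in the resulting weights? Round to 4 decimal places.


With lr=0.01: w_new = 8.9 - 0.01 * 3.2 = 8.868
With lr=0.1: w_new = 8.9 - 0.1 * 3.2 = 8.58
Absolute difference = |8.868 - 8.58|
= 0.2880

0.2880


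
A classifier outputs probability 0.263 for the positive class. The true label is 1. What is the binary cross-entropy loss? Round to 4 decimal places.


For y=1: Loss = -log(p)
= -log(0.263)
= -(-1.3356)
= 1.3356

1.3356


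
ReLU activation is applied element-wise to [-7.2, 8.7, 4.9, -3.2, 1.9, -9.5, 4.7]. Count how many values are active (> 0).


ReLU(x) = max(0, x) for each element:
ReLU(-7.2) = 0
ReLU(8.7) = 8.7
ReLU(4.9) = 4.9
ReLU(-3.2) = 0
ReLU(1.9) = 1.9
ReLU(-9.5) = 0
ReLU(4.7) = 4.7
Active neurons (>0): 4

4


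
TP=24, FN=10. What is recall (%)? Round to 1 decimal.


Recall = TP / (TP + FN) * 100
= 24 / (24 + 10)
= 24 / 34
= 0.7059
= 70.6%

70.6


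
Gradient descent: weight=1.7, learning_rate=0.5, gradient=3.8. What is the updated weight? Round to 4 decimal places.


w_new = w_old - lr * gradient
= 1.7 - 0.5 * 3.8
= 1.7 - (1.9)
= -0.2000

-0.2000


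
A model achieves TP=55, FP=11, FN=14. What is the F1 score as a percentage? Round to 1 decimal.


Precision = TP / (TP + FP) = 55 / 66 = 0.8333
Recall = TP / (TP + FN) = 55 / 69 = 0.7971
F1 = 2 * P * R / (P + R)
= 2 * 0.8333 * 0.7971 / (0.8333 + 0.7971)
= 1.3285 / 1.6304
= 0.8148
As percentage: 81.5%

81.5


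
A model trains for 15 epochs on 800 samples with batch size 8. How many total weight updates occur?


Iterations per epoch = 800 / 8 = 100
Total updates = iterations_per_epoch * epochs
= 100 * 15
= 1500

1500


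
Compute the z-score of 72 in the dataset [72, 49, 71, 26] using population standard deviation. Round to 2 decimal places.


Mean = (72 + 49 + 71 + 26) / 4 = 54.5
Variance = sum((x_i - mean)^2) / n = 355.25
Std = sqrt(355.25) = 18.8481
Z = (x - mean) / std
= (72 - 54.5) / 18.8481
= 17.5 / 18.8481
= 0.93

0.93


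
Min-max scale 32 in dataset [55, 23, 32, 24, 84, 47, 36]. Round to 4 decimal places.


Min = 23, Max = 84
Range = 84 - 23 = 61
Scaled = (x - min) / (max - min)
= (32 - 23) / 61
= 9 / 61
= 0.1475

0.1475


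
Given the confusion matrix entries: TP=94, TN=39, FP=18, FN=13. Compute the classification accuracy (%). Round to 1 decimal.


Accuracy = (TP + TN) / (TP + TN + FP + FN) * 100
= (94 + 39) / (94 + 39 + 18 + 13)
= 133 / 164
= 0.811
= 81.1%

81.1


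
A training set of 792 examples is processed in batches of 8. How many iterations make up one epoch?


Iterations per epoch = dataset_size / batch_size
= 792 / 8
= 99

99


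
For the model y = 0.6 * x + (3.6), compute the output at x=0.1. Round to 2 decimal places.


y = 0.6 * 0.1 + (3.6)
= 0.06 + (3.6)
= 3.66

3.66


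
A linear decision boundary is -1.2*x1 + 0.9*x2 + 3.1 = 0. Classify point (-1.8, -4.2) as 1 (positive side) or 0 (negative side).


Compute -1.2 * -1.8 + 0.9 * -4.2 + 3.1
= 2.16 + -3.78 + 3.1
= 1.48
Since 1.48 >= 0, the point is on the positive side.

1


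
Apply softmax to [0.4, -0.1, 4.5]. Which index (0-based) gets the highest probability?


Softmax is a monotonic transformation, so it preserves the argmax.
We need to find the index of the maximum logit.
Index 0: 0.4
Index 1: -0.1
Index 2: 4.5
Maximum logit = 4.5 at index 2

2


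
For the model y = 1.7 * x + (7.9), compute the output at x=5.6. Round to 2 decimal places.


y = 1.7 * 5.6 + (7.9)
= 9.52 + (7.9)
= 17.42

17.42


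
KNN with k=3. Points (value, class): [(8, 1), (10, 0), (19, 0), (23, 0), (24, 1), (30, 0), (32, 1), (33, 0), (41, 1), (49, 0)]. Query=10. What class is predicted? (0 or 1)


Distances from query 10:
Point 10 (class 0): distance = 0
Point 8 (class 1): distance = 2
Point 19 (class 0): distance = 9
K=3 nearest neighbors: classes = [0, 1, 0]
Votes for class 1: 1 / 3
Majority vote => class 0

0


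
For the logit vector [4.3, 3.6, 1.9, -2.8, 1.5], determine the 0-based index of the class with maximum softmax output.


Softmax is a monotonic transformation, so it preserves the argmax.
We need to find the index of the maximum logit.
Index 0: 4.3
Index 1: 3.6
Index 2: 1.9
Index 3: -2.8
Index 4: 1.5
Maximum logit = 4.3 at index 0

0


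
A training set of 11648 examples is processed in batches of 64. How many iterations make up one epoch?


Iterations per epoch = dataset_size / batch_size
= 11648 / 64
= 182

182


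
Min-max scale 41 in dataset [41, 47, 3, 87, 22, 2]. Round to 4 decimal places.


Min = 2, Max = 87
Range = 87 - 2 = 85
Scaled = (x - min) / (max - min)
= (41 - 2) / 85
= 39 / 85
= 0.4588

0.4588


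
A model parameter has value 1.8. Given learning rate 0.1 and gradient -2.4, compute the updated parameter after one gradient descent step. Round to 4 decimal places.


w_new = w_old - lr * gradient
= 1.8 - 0.1 * -2.4
= 1.8 - (-0.24)
= 2.0400

2.0400


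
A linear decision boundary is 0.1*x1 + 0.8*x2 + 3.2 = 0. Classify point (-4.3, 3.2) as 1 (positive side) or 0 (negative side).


Compute 0.1 * -4.3 + 0.8 * 3.2 + 3.2
= -0.43 + 2.56 + 3.2
= 5.33
Since 5.33 >= 0, the point is on the positive side.

1


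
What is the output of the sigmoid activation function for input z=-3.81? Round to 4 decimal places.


sigmoid(z) = 1 / (1 + exp(-z))
exp(-(-3.81)) = exp(3.81) = 45.1504
1 + 45.1504 = 46.1504
1 / 46.1504 = 0.0217

0.0217


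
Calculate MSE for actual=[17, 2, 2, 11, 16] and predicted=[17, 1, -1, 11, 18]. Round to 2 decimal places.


Differences: [0, 1, 3, 0, -2]
Squared errors: [0, 1, 9, 0, 4]
Sum of squared errors = 14
MSE = 14 / 5 = 2.80

2.80


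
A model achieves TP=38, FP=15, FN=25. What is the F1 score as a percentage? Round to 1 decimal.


Precision = TP / (TP + FP) = 38 / 53 = 0.717
Recall = TP / (TP + FN) = 38 / 63 = 0.6032
F1 = 2 * P * R / (P + R)
= 2 * 0.717 * 0.6032 / (0.717 + 0.6032)
= 0.8649 / 1.3202
= 0.6552
As percentage: 65.5%

65.5


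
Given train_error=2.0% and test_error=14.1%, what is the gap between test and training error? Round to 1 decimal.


Generalization gap = test_error - train_error
= 14.1 - 2.0
= 12.1%
A large gap suggests overfitting.

12.1


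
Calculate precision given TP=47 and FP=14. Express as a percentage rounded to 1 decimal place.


Precision = TP / (TP + FP) * 100
= 47 / (47 + 14)
= 47 / 61
= 0.7705
= 77.0%

77.0


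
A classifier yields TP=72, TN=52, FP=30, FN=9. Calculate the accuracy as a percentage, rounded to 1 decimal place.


Accuracy = (TP + TN) / (TP + TN + FP + FN) * 100
= (72 + 52) / (72 + 52 + 30 + 9)
= 124 / 163
= 0.7607
= 76.1%

76.1


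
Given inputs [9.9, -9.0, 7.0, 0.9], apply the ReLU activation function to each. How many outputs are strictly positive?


ReLU(x) = max(0, x) for each element:
ReLU(9.9) = 9.9
ReLU(-9.0) = 0
ReLU(7.0) = 7.0
ReLU(0.9) = 0.9
Active neurons (>0): 3

3


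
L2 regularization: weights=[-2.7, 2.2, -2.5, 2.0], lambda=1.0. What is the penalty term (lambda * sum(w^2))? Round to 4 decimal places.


Squaring each weight:
(-2.7)^2 = 7.29
2.2^2 = 4.84
(-2.5)^2 = 6.25
2.0^2 = 4.0
Sum of squares = 22.38
Penalty = 1.0 * 22.38 = 22.3800

22.3800


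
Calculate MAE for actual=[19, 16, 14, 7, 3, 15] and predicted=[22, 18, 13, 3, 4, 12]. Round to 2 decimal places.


Absolute errors: [3, 2, 1, 4, 1, 3]
Sum of absolute errors = 14
MAE = 14 / 6 = 2.33

2.33


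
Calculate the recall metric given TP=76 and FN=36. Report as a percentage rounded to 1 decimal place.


Recall = TP / (TP + FN) * 100
= 76 / (76 + 36)
= 76 / 112
= 0.6786
= 67.9%

67.9


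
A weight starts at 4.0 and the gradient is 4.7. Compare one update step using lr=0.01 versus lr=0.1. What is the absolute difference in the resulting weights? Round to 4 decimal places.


With lr=0.01: w_new = 4.0 - 0.01 * 4.7 = 3.953
With lr=0.1: w_new = 4.0 - 0.1 * 4.7 = 3.53
Absolute difference = |3.953 - 3.53|
= 0.4230

0.4230


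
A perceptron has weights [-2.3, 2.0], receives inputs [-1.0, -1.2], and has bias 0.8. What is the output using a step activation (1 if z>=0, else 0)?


z = w . x + b
= -2.3*-1.0 + 2.0*-1.2 + 0.8
= 2.3 + -2.4 + 0.8
= -0.1 + 0.8
= 0.7
Since z = 0.7 >= 0, output = 1

1


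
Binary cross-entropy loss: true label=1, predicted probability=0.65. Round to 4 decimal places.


For y=1: Loss = -log(p)
= -log(0.65)
= -(-0.4308)
= 0.4308

0.4308


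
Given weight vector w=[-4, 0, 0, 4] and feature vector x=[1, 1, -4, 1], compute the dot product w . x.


Element-wise products:
-4 * 1 = -4
0 * 1 = 0
0 * -4 = 0
4 * 1 = 4
Sum = -4 + 0 + 0 + 4
= 0

0


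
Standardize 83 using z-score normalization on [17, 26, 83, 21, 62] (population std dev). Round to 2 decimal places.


Mean = (17 + 26 + 83 + 21 + 62) / 5 = 41.8
Variance = sum((x_i - mean)^2) / n = 680.56
Std = sqrt(680.56) = 26.0875
Z = (x - mean) / std
= (83 - 41.8) / 26.0875
= 41.2 / 26.0875
= 1.58

1.58


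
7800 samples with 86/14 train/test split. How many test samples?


Train samples = 7800 * 86% = 6708
Test samples = 7800 - 6708
= 1092

1092


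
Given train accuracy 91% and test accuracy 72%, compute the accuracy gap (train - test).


Gap = train_accuracy - test_accuracy
= 91 - 72
= 19%
This gap suggests the model is overfitting.

19


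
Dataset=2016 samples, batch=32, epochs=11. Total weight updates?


Iterations per epoch = 2016 / 32 = 63
Total updates = iterations_per_epoch * epochs
= 63 * 11
= 693

693


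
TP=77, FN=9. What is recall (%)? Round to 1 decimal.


Recall = TP / (TP + FN) * 100
= 77 / (77 + 9)
= 77 / 86
= 0.8953
= 89.5%

89.5


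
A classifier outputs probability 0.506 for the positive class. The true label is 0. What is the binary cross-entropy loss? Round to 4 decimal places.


For y=0: Loss = -log(1-p)
= -log(1 - 0.506)
= -log(0.494)
= -(-0.7052)
= 0.7052

0.7052


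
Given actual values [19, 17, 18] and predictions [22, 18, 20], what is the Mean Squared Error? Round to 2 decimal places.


Differences: [-3, -1, -2]
Squared errors: [9, 1, 4]
Sum of squared errors = 14
MSE = 14 / 3 = 4.67

4.67


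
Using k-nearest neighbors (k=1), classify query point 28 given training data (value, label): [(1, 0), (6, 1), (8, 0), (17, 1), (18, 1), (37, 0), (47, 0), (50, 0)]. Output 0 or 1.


Distances from query 28:
Point 37 (class 0): distance = 9
K=1 nearest neighbors: classes = [0]
Votes for class 1: 0 / 1
Majority vote => class 0

0


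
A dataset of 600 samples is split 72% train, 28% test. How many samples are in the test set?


Train samples = 600 * 72% = 432
Test samples = 600 - 432
= 168

168


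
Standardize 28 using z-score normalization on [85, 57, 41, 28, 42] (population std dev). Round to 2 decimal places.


Mean = (85 + 57 + 41 + 28 + 42) / 5 = 50.6
Variance = sum((x_i - mean)^2) / n = 380.24
Std = sqrt(380.24) = 19.4997
Z = (x - mean) / std
= (28 - 50.6) / 19.4997
= -22.6 / 19.4997
= -1.16

-1.16


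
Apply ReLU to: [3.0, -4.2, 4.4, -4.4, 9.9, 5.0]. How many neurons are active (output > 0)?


ReLU(x) = max(0, x) for each element:
ReLU(3.0) = 3.0
ReLU(-4.2) = 0
ReLU(4.4) = 4.4
ReLU(-4.4) = 0
ReLU(9.9) = 9.9
ReLU(5.0) = 5.0
Active neurons (>0): 4

4


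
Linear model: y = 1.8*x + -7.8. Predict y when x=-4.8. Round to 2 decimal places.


y = 1.8 * -4.8 + (-7.8)
= -8.64 + (-7.8)
= -16.44

-16.44


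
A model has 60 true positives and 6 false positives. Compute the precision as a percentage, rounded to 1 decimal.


Precision = TP / (TP + FP) * 100
= 60 / (60 + 6)
= 60 / 66
= 0.9091
= 90.9%

90.9


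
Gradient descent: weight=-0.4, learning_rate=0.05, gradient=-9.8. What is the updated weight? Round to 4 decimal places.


w_new = w_old - lr * gradient
= -0.4 - 0.05 * -9.8
= -0.4 - (-0.49)
= 0.0900

0.0900


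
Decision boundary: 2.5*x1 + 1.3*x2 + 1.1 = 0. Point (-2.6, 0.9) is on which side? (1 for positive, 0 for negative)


Compute 2.5 * -2.6 + 1.3 * 0.9 + 1.1
= -6.5 + 1.17 + 1.1
= -4.23
Since -4.23 < 0, the point is on the negative side.

0


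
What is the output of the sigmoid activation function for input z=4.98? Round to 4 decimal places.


sigmoid(z) = 1 / (1 + exp(-z))
exp(-(4.98)) = exp(-4.98) = 0.0069
1 + 0.0069 = 1.0069
1 / 1.0069 = 0.9932

0.9932


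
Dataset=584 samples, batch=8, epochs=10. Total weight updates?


Iterations per epoch = 584 / 8 = 73
Total updates = iterations_per_epoch * epochs
= 73 * 10
= 730

730


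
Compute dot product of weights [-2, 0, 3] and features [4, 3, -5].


Element-wise products:
-2 * 4 = -8
0 * 3 = 0
3 * -5 = -15
Sum = -8 + 0 + -15
= -23

-23


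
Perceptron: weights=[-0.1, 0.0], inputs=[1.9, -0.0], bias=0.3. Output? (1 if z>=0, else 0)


z = w . x + b
= -0.1*1.9 + 0.0*-0.0 + 0.3
= -0.19 + -0.0 + 0.3
= -0.19 + 0.3
= 0.11
Since z = 0.11 >= 0, output = 1

1


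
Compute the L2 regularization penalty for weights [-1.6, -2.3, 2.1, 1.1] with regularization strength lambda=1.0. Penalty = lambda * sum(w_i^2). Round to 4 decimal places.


Squaring each weight:
(-1.6)^2 = 2.56
(-2.3)^2 = 5.29
2.1^2 = 4.41
1.1^2 = 1.21
Sum of squares = 13.47
Penalty = 1.0 * 13.47 = 13.4700

13.4700


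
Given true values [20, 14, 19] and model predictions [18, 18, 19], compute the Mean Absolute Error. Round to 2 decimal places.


Absolute errors: [2, 4, 0]
Sum of absolute errors = 6
MAE = 6 / 3 = 2.00

2.00


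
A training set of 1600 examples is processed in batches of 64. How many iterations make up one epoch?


Iterations per epoch = dataset_size / batch_size
= 1600 / 64
= 25

25


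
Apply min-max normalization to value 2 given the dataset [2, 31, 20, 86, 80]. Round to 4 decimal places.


Min = 2, Max = 86
Range = 86 - 2 = 84
Scaled = (x - min) / (max - min)
= (2 - 2) / 84
= 0 / 84
= 0.0000

0.0000


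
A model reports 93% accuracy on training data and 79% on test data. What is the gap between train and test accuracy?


Gap = train_accuracy - test_accuracy
= 93 - 79
= 14%
This gap suggests the model is overfitting.

14


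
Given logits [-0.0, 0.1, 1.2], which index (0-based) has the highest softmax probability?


Softmax is a monotonic transformation, so it preserves the argmax.
We need to find the index of the maximum logit.
Index 0: -0.0
Index 1: 0.1
Index 2: 1.2
Maximum logit = 1.2 at index 2

2


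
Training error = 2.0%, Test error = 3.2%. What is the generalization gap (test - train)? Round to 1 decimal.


Generalization gap = test_error - train_error
= 3.2 - 2.0
= 1.2%
A small gap suggests good generalization.

1.2


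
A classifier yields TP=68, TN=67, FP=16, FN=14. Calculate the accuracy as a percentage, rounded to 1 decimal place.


Accuracy = (TP + TN) / (TP + TN + FP + FN) * 100
= (68 + 67) / (68 + 67 + 16 + 14)
= 135 / 165
= 0.8182
= 81.8%

81.8


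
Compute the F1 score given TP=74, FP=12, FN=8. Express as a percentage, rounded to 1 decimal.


Precision = TP / (TP + FP) = 74 / 86 = 0.8605
Recall = TP / (TP + FN) = 74 / 82 = 0.9024
F1 = 2 * P * R / (P + R)
= 2 * 0.8605 * 0.9024 / (0.8605 + 0.9024)
= 1.553 / 1.7629
= 0.881
As percentage: 88.1%

88.1


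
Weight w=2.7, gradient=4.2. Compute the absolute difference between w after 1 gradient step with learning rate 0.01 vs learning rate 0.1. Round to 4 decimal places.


With lr=0.01: w_new = 2.7 - 0.01 * 4.2 = 2.658
With lr=0.1: w_new = 2.7 - 0.1 * 4.2 = 2.28
Absolute difference = |2.658 - 2.28|
= 0.3780

0.3780


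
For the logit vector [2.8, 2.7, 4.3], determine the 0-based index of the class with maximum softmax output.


Softmax is a monotonic transformation, so it preserves the argmax.
We need to find the index of the maximum logit.
Index 0: 2.8
Index 1: 2.7
Index 2: 4.3
Maximum logit = 4.3 at index 2

2


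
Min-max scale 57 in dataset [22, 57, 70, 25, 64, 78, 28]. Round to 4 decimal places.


Min = 22, Max = 78
Range = 78 - 22 = 56
Scaled = (x - min) / (max - min)
= (57 - 22) / 56
= 35 / 56
= 0.6250

0.6250


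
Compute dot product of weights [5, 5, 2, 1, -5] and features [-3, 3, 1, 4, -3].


Element-wise products:
5 * -3 = -15
5 * 3 = 15
2 * 1 = 2
1 * 4 = 4
-5 * -3 = 15
Sum = -15 + 15 + 2 + 4 + 15
= 21

21


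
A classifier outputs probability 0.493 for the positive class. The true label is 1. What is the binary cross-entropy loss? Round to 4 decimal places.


For y=1: Loss = -log(p)
= -log(0.493)
= -(-0.7072)
= 0.7072

0.7072


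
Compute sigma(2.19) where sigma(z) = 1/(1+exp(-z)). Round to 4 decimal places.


sigmoid(z) = 1 / (1 + exp(-z))
exp(-(2.19)) = exp(-2.19) = 0.1119
1 + 0.1119 = 1.1119
1 / 1.1119 = 0.8993

0.8993


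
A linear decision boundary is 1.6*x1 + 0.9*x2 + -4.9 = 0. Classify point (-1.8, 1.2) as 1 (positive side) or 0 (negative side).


Compute 1.6 * -1.8 + 0.9 * 1.2 + -4.9
= -2.88 + 1.08 + -4.9
= -6.7
Since -6.7 < 0, the point is on the negative side.

0


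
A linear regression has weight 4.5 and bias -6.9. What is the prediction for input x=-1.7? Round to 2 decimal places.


y = 4.5 * -1.7 + (-6.9)
= -7.65 + (-6.9)
= -14.55

-14.55


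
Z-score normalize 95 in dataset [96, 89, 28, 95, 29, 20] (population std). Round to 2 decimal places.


Mean = (96 + 89 + 28 + 95 + 29 + 20) / 6 = 59.5
Variance = sum((x_i - mean)^2) / n = 1157.5833
Std = sqrt(1157.5833) = 34.0233
Z = (x - mean) / std
= (95 - 59.5) / 34.0233
= 35.5 / 34.0233
= 1.04

1.04


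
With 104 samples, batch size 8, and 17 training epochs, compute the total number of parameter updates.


Iterations per epoch = 104 / 8 = 13
Total updates = iterations_per_epoch * epochs
= 13 * 17
= 221

221


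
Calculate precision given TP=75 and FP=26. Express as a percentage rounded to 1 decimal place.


Precision = TP / (TP + FP) * 100
= 75 / (75 + 26)
= 75 / 101
= 0.7426
= 74.3%

74.3


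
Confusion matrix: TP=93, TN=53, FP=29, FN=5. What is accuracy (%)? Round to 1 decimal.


Accuracy = (TP + TN) / (TP + TN + FP + FN) * 100
= (93 + 53) / (93 + 53 + 29 + 5)
= 146 / 180
= 0.8111
= 81.1%

81.1


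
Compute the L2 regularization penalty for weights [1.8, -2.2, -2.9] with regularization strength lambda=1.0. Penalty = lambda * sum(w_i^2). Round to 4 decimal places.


Squaring each weight:
1.8^2 = 3.24
(-2.2)^2 = 4.84
(-2.9)^2 = 8.41
Sum of squares = 16.49
Penalty = 1.0 * 16.49 = 16.4900

16.4900


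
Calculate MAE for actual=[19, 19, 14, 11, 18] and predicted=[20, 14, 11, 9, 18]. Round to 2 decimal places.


Absolute errors: [1, 5, 3, 2, 0]
Sum of absolute errors = 11
MAE = 11 / 5 = 2.20

2.20


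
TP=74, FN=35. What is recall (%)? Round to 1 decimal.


Recall = TP / (TP + FN) * 100
= 74 / (74 + 35)
= 74 / 109
= 0.6789
= 67.9%

67.9


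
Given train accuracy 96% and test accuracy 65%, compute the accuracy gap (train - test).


Gap = train_accuracy - test_accuracy
= 96 - 65
= 31%
This large gap strongly indicates overfitting.

31


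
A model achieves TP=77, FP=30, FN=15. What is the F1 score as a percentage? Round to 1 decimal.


Precision = TP / (TP + FP) = 77 / 107 = 0.7196
Recall = TP / (TP + FN) = 77 / 92 = 0.837
F1 = 2 * P * R / (P + R)
= 2 * 0.7196 * 0.837 / (0.7196 + 0.837)
= 1.2046 / 1.5566
= 0.7739
As percentage: 77.4%

77.4


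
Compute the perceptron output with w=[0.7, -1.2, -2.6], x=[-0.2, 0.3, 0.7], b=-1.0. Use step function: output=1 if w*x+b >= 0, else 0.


z = w . x + b
= 0.7*-0.2 + -1.2*0.3 + -2.6*0.7 + -1.0
= -0.14 + -0.36 + -1.82 + -1.0
= -2.32 + -1.0
= -3.32
Since z = -3.32 < 0, output = 0

0


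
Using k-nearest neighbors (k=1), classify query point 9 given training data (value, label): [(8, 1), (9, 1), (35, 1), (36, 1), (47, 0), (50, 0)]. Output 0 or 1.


Distances from query 9:
Point 9 (class 1): distance = 0
K=1 nearest neighbors: classes = [1]
Votes for class 1: 1 / 1
Majority vote => class 1

1


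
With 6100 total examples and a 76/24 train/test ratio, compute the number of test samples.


Train samples = 6100 * 76% = 4636
Test samples = 6100 - 4636
= 1464

1464


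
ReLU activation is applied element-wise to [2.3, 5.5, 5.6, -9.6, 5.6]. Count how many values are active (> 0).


ReLU(x) = max(0, x) for each element:
ReLU(2.3) = 2.3
ReLU(5.5) = 5.5
ReLU(5.6) = 5.6
ReLU(-9.6) = 0
ReLU(5.6) = 5.6
Active neurons (>0): 4

4


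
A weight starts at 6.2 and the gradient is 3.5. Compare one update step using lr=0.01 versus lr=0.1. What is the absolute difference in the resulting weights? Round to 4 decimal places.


With lr=0.01: w_new = 6.2 - 0.01 * 3.5 = 6.165
With lr=0.1: w_new = 6.2 - 0.1 * 3.5 = 5.85
Absolute difference = |6.165 - 5.85|
= 0.3150

0.3150


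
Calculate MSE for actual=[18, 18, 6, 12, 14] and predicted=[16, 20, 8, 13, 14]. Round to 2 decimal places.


Differences: [2, -2, -2, -1, 0]
Squared errors: [4, 4, 4, 1, 0]
Sum of squared errors = 13
MSE = 13 / 5 = 2.60

2.60


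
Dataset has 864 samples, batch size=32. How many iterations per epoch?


Iterations per epoch = dataset_size / batch_size
= 864 / 32
= 27

27


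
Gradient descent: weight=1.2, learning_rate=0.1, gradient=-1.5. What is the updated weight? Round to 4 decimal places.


w_new = w_old - lr * gradient
= 1.2 - 0.1 * -1.5
= 1.2 - (-0.15)
= 1.3500

1.3500


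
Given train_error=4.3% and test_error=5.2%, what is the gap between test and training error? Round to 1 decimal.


Generalization gap = test_error - train_error
= 5.2 - 4.3
= 0.9%
A small gap suggests good generalization.

0.9


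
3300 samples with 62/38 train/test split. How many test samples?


Train samples = 3300 * 62% = 2046
Test samples = 3300 - 2046
= 1254

1254


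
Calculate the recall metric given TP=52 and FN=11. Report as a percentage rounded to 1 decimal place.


Recall = TP / (TP + FN) * 100
= 52 / (52 + 11)
= 52 / 63
= 0.8254
= 82.5%

82.5


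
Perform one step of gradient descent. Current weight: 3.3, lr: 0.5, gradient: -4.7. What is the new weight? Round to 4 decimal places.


w_new = w_old - lr * gradient
= 3.3 - 0.5 * -4.7
= 3.3 - (-2.35)
= 5.6500

5.6500


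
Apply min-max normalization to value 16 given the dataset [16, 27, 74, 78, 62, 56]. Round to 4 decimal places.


Min = 16, Max = 78
Range = 78 - 16 = 62
Scaled = (x - min) / (max - min)
= (16 - 16) / 62
= 0 / 62
= 0.0000

0.0000
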